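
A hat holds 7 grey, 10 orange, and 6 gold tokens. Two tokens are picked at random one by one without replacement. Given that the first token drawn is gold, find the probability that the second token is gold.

After removing 1 gold, the hat has 5 gold out of 22 remaining.
P(second is gold | given) = 5/22 ≈ 0.2273.

5/22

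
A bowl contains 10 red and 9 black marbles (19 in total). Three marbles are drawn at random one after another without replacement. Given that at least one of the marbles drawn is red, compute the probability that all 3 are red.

8/59

P(all 3 red) = C(10,3)/C(19,3) = 40/323; P(at least one red) = 1 − C(9,3)/C(19,3) = 295/323.
Since 'all 3 red' ⊆ 'at least one red', P(all 3 | at least one) = 40/323 / 295/323 = 8/59 ≈ 0.1356.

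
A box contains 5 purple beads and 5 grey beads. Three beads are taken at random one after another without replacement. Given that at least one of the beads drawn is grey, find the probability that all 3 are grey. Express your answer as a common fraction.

1/11

P(all 3 grey) = C(5,3)/C(10,3) = 1/12; P(at least one grey) = 1 − C(5,3)/C(10,3) = 11/12.
Since 'all 3 grey' ⊆ 'at least one grey', P(all 3 | at least one) = 1/12 / 11/12 = 1/11 ≈ 0.0909.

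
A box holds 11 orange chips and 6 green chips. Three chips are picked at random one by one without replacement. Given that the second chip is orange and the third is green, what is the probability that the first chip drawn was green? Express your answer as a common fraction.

P(first=green and the second chip is orange and the third is green) = (6/17)·(11/16)·(5/15) = 11/136.
P(E) = Σ over first color = 11/68 + 11/136 = 33/136.
By Bayes, P(first=green | E) = 11/136 / 33/136 = 1/3 ≈ 0.3333.

1/3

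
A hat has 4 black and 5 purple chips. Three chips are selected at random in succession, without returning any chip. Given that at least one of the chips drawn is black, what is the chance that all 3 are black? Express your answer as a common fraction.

2/37

P(all 3 black) = C(4,3)/C(9,3) = 1/21; P(at least one black) = 1 − C(5,3)/C(9,3) = 37/42.
Since 'all 3 black' ⊆ 'at least one black', P(all 3 | at least one) = 1/21 / 37/42 = 2/37 ≈ 0.0541.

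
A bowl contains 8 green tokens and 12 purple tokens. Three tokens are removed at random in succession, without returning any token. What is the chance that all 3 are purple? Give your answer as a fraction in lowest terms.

11/57

Unordered draws without replacement: count favorable combinations over C(20,3).
Favorable = C(8,0) · C(12,3) = 220; total = C(20,3) = 1140.
P = 220/1140 = 11/57 ≈ 0.1930.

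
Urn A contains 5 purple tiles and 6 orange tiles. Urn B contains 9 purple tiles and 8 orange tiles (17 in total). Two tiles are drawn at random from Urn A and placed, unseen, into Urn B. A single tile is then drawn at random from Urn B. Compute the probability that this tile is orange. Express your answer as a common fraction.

100/209

Condition on how many of the transferred tiles are orange (from Urn A: 6 orange of 11; then Urn B has 19 total).
  0 orange: C(6,0)C(5,2)/C(11,2) = 2/11; then P = 8/19
  1 orange: C(6,1)C(5,1)/C(11,2) = 6/11; then P = 9/19
  2 orange: C(6,2)C(5,0)/C(11,2) = 3/11; then P = 10/19
P(orange from Urn B) = 100/209 ≈ 0.4785.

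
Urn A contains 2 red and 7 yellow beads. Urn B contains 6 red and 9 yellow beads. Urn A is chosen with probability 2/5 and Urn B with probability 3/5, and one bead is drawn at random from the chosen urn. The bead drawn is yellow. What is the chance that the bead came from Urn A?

P(yellow | Urn A) = 7/9; P(yellow | Urn B) = 3/5.
P(yellow) = 2/5·7/9 + 3/5·3/5 = 151/225.
By Bayes' rule, P(Urn A | yellow) = 14/45 / 151/225 = 70/151 ≈ 0.4636.

70/151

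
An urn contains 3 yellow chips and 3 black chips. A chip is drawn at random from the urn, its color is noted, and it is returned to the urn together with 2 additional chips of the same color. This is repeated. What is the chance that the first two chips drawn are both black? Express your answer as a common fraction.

After a black draw the urn holds 5 black out of 8.
P = (3/6)·(5/8) = 5/16 ≈ 0.3125.

5/16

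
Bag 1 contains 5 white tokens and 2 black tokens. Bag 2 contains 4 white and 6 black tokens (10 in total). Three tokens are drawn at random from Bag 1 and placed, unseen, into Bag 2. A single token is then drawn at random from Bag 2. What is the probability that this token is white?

Condition on how many of the transferred tokens are white (from Bag 1: 5 white of 7; then Bag 2 has 13 total).
  1 white: C(5,1)C(2,2)/C(7,3) = 1/7; then P = 5/13
  2 white: C(5,2)C(2,1)/C(7,3) = 4/7; then P = 6/13
  3 white: C(5,3)C(2,0)/C(7,3) = 2/7; then P = 7/13
P(white from Bag 2) = 43/91 ≈ 0.4725.

43/91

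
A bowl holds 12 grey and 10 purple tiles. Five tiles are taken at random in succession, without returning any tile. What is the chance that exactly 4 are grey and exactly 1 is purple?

25/133

Unordered draws without replacement: count favorable combinations over C(22,5).
Favorable = C(12,4) · C(10,1) = 4950; total = C(22,5) = 26334.
P = 4950/26334 = 25/133 ≈ 0.1880.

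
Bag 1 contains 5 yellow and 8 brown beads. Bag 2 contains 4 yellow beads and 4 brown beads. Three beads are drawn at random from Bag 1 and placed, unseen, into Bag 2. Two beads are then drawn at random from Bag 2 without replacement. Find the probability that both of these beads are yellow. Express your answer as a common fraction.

Condition on how many of the transferred beads are yellow (from Bag 1: 5 yellow of 13; then Bag 2 has 11 total).
  0 yellow: C(5,0)C(8,3)/C(13,3) = 28/143; then P = C(4,2)/C(11,2) = 6/55
  1 yellow: C(5,1)C(8,2)/C(13,3) = 70/143; then P = C(5,2)/C(11,2) = 2/11
  2 yellow: C(5,2)C(8,1)/C(13,3) = 40/143; then P = C(6,2)/C(11,2) = 3/11
  3 yellow: C(5,3)C(8,0)/C(13,3) = 5/143; then P = C(7,2)/C(11,2) = 21/55
P(both yellow) = 1/5 ≈ 0.2000.

1/5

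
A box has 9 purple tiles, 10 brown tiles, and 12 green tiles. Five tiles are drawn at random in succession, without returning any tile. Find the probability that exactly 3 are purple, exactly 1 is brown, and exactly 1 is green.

160/2697

Unordered draws without replacement: count favorable combinations over C(31,5).
Favorable = C(9,3) · C(10,1) · C(12,1) = 10080; total = C(31,5) = 169911.
P = 10080/169911 = 160/2697 ≈ 0.0593.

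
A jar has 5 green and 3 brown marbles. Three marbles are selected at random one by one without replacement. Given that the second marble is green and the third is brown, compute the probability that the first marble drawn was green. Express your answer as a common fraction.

2/3

P(first=green and the second marble is green and the third is brown) = (5/8)·(4/7)·(3/6) = 5/28.
P(E) = Σ over first color = 5/28 + 5/56 = 15/56.
By Bayes, P(first=green | E) = 5/28 / 15/56 = 2/3 ≈ 0.6667.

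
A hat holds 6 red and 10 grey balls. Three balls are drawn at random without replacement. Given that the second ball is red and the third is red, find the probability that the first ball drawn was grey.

5/7

P(first=grey and the second ball is red and the third is red) = (10/16)·(6/15)·(5/14) = 5/56.
P(E) = Σ over first color = 1/28 + 5/56 = 1/8.
By Bayes, P(first=grey | E) = 5/56 / 1/8 = 5/7 ≈ 0.7143.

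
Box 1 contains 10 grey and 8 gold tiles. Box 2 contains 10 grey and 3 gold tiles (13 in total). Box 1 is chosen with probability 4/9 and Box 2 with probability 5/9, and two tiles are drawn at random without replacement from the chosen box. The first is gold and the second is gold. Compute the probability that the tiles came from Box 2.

765/3677

P(E | Box 1) = 28/153; P(E | Box 2) = 1/26.
P(E) = 4/9·28/153 + 5/9·1/26 = 3677/35802.
By Bayes' rule, P(Box 2 | E) = 5/234 / 3677/35802 = 765/3677 ≈ 0.2081.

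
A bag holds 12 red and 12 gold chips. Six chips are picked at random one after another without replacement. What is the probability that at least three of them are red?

4159/6118

Sum the hypergeometric tail for j = 3,…,6 red chips.
Favorable = C(12,3)·C(12,3) + C(12,4)·C(12,2) + C(12,5)·C(12,1) + C(12,6)·C(12,0) = 91498; total = C(24,6) = 134596.
P = 91498/134596 = 4159/6118 ≈ 0.6798.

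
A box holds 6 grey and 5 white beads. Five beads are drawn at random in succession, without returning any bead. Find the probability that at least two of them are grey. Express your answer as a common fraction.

431/462

Sum the hypergeometric tail for j = 2,…,5 grey beads.
Favorable = C(6,2)·C(5,3) + C(6,3)·C(5,2) + C(6,4)·C(5,1) + C(6,5)·C(5,0) = 431; total = C(11,5) = 462.
P = 431/462 = 431/462 ≈ 0.9329.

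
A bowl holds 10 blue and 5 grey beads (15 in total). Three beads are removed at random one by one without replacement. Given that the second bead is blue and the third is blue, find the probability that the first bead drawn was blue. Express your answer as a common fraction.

8/13

P(first=blue and the second bead is blue and the third is blue) = (10/15)·(9/14)·(8/13) = 24/91.
P(E) = Σ over first color = 24/91 + 15/91 = 3/7.
By Bayes, P(first=blue | E) = 24/91 / 3/7 = 8/13 ≈ 0.6154.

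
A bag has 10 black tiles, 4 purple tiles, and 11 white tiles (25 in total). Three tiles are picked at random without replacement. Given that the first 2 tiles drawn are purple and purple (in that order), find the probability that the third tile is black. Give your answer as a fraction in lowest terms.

After removing 2 purple, the bag has 10 black out of 23 remaining.
P(third is black | given) = 10/23 ≈ 0.4348.

10/23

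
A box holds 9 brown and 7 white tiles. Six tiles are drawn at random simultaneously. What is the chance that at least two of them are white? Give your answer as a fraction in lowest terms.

503/572

Sum the hypergeometric tail for j = 2,…,6 white tiles.
Favorable = C(7,2)·C(9,4) + C(7,3)·C(9,3) + C(7,4)·C(9,2) + C(7,5)·C(9,1) + C(7,6)·C(9,0) = 7042; total = C(16,6) = 8008.
P = 7042/8008 = 503/572 ≈ 0.8794.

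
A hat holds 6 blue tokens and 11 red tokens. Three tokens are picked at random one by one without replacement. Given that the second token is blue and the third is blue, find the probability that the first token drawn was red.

11/15

P(first=red and the second token is blue and the third is blue) = (11/17)·(6/16)·(5/15) = 11/136.
P(E) = Σ over first color = 1/34 + 11/136 = 15/136.
By Bayes, P(first=red | E) = 11/136 / 15/136 = 11/15 ≈ 0.7333.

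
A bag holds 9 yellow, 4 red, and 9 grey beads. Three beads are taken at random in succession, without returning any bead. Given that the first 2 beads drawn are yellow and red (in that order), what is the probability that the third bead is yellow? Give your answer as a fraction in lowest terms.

After removing 1 yellow, 1 red, the bag has 8 yellow out of 20 remaining.
P(third is yellow | given) = 8/20 = 2/5 ≈ 0.4000.

2/5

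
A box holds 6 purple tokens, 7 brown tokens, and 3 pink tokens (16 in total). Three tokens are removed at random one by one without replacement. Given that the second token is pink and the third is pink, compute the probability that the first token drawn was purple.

P(first=purple and the second token is pink and the third is pink) = (6/16)·(3/15)·(2/14) = 3/280.
P(E) = Σ over first color = 3/280 + 1/80 + 1/560 = 1/40.
By Bayes, P(first=purple | E) = 3/280 / 1/40 = 3/7 ≈ 0.4286.

3/7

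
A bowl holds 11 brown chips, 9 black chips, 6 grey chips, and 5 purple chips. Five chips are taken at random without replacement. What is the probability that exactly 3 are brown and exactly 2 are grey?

Unordered draws without replacement: count favorable combinations over C(31,5).
Favorable = C(11,3) · C(9,0) · C(6,2) · C(5,0) = 2475; total = C(31,5) = 169911.
P = 2475/169911 = 275/18879 ≈ 0.0146.

275/18879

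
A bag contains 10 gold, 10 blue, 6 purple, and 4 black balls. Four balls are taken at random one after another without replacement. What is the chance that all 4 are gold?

2/261

Unordered draws without replacement: count favorable combinations over C(30,4).
Favorable = C(10,4) · C(10,0) · C(6,0) · C(4,0) = 210; total = C(30,4) = 27405.
P = 210/27405 = 2/261 ≈ 0.0077.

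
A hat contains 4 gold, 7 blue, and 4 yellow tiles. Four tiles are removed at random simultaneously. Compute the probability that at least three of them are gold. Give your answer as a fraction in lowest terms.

Sum the hypergeometric tail for j = 3,…,4 gold tiles.
Favorable = C(4,3)·C(11,1) + C(4,4)·C(11,0) = 45; total = C(15,4) = 1365.
P = 45/1365 = 3/91 ≈ 0.0330.

3/91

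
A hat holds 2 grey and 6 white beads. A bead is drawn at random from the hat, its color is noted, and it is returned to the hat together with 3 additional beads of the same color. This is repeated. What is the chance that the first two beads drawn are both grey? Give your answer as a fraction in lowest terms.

After a grey draw the hat holds 5 grey out of 11.
P = (2/8)·(5/11) = 5/44 ≈ 0.1136.

5/44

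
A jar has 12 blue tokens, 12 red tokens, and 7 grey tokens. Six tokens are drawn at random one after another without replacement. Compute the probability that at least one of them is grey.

Use the complement: P(at least one grey) = 1 − P(no grey).
P(none) = C(24,6)/C(31,6) = 134596/736281.
So P = 1 − 134596/736281 = 85955/105183 ≈ 0.8172.

85955/105183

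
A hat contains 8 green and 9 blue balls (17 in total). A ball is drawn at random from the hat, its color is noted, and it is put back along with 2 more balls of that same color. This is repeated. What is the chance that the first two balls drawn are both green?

After a green draw the hat holds 10 green out of 19.
P = (8/17)·(10/19) = 80/323 ≈ 0.2477.

80/323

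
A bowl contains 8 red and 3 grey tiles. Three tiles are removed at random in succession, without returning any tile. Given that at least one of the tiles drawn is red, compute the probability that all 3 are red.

P(all 3 red) = C(8,3)/C(11,3) = 56/165; P(at least one red) = 1 − C(3,3)/C(11,3) = 164/165.
Since 'all 3 red' ⊆ 'at least one red', P(all 3 | at least one) = 56/165 / 164/165 = 14/41 ≈ 0.3415.

14/41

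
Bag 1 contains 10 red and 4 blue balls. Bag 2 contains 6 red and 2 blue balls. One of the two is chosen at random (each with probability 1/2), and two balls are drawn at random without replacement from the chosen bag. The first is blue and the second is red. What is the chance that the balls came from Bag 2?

P(E | Bag 1) = 20/91; P(E | Bag 2) = 3/14.
P(E) = 1/2·20/91 + 1/2·3/14 = 79/364.
By Bayes' rule, P(Bag 2 | E) = 3/28 / 79/364 = 39/79 ≈ 0.4937.

39/79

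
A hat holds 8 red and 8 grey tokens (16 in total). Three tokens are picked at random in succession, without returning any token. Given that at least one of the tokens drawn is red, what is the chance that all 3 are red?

1/9

P(all 3 red) = C(8,3)/C(16,3) = 1/10; P(at least one red) = 1 − C(8,3)/C(16,3) = 9/10.
Since 'all 3 red' ⊆ 'at least one red', P(all 3 | at least one) = 1/10 / 9/10 = 1/9 ≈ 0.1111.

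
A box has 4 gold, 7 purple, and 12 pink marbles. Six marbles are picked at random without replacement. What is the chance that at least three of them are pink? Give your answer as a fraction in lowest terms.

2217/3059

Sum the hypergeometric tail for j = 3,…,6 pink marbles.
Favorable = C(12,3)·C(11,3) + C(12,4)·C(11,2) + C(12,5)·C(11,1) + C(12,6)·C(11,0) = 73161; total = C(23,6) = 100947.
P = 73161/100947 = 2217/3059 ≈ 0.7247.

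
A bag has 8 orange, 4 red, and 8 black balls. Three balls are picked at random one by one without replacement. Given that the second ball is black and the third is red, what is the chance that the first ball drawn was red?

P(first=red and the second ball is black and the third is red) = (4/20)·(8/19)·(3/18) = 4/285.
P(E) = Σ over first color = 32/855 + 4/285 + 28/855 = 8/95.
By Bayes, P(first=red | E) = 4/285 / 8/95 = 1/6 ≈ 0.1667.

1/6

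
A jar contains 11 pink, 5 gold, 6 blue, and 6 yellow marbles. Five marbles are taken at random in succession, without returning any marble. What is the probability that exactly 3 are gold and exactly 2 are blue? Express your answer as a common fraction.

Unordered draws without replacement: count favorable combinations over C(28,5).
Favorable = C(11,0) · C(5,3) · C(6,2) · C(6,0) = 150; total = C(28,5) = 98280.
P = 150/98280 = 5/3276 ≈ 0.0015.

5/3276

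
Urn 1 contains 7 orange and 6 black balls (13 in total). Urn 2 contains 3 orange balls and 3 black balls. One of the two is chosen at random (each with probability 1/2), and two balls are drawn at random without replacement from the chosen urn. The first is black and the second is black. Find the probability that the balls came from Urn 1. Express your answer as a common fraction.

P(E | Urn 1) = 5/26; P(E | Urn 2) = 1/5.
P(E) = 1/2·5/26 + 1/2·1/5 = 51/260.
By Bayes' rule, P(Urn 1 | E) = 5/52 / 51/260 = 25/51 ≈ 0.4902.

25/51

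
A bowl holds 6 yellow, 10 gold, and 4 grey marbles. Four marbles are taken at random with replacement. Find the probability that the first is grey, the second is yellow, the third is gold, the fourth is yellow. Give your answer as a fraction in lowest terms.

9/1000

Multiply the conditional probability of each draw in order, with replacement (the composition resets each draw).
P = (4/20) · (6/20) · (10/20) · (6/20) = 9/1000 ≈ 0.0090.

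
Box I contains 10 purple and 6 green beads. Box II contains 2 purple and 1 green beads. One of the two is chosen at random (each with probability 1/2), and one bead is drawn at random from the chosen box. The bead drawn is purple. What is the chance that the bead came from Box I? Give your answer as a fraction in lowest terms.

15/31

P(purple | Box I) = 5/8; P(purple | Box II) = 2/3.
P(purple) = 1/2·5/8 + 1/2·2/3 = 31/48.
By Bayes' rule, P(Box I | purple) = 5/16 / 31/48 = 15/31 ≈ 0.4839.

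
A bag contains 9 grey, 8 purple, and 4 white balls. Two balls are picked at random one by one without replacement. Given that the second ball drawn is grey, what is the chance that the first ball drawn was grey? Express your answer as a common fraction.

P(first=grey and the second ball drawn is grey) = (9/21)·(8/20) = 6/35.
P(the second ball drawn is grey) = Σ over first color = 6/35 + 6/35 + 3/35 = 3/7.
By Bayes, P(first=grey | the second ball drawn is grey) = 6/35 / 3/7 = 2/5 ≈ 0.4000.

2/5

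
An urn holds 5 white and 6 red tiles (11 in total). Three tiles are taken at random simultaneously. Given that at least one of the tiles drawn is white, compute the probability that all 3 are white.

2/29

P(all 3 white) = C(5,3)/C(11,3) = 2/33; P(at least one white) = 1 − C(6,3)/C(11,3) = 29/33.
Since 'all 3 white' ⊆ 'at least one white', P(all 3 | at least one) = 2/33 / 29/33 = 2/29 ≈ 0.0690.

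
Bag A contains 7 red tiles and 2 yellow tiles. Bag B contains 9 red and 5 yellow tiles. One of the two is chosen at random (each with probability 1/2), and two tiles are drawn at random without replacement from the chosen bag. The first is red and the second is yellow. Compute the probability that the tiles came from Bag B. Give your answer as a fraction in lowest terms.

810/1447

P(E | Bag A) = 7/36; P(E | Bag B) = 45/182.
P(E) = 1/2·7/36 + 1/2·45/182 = 1447/6552.
By Bayes' rule, P(Bag B | E) = 45/364 / 1447/6552 = 810/1447 ≈ 0.5598.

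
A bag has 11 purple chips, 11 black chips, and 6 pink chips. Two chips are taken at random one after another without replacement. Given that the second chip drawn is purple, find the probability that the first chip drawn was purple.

P(first=purple and the second chip drawn is purple) = (11/28)·(10/27) = 55/378.
P(the second chip drawn is purple) = Σ over first color = 55/378 + 121/756 + 11/126 = 11/28.
By Bayes, P(first=purple | the second chip drawn is purple) = 55/378 / 11/28 = 10/27 ≈ 0.3704.

10/27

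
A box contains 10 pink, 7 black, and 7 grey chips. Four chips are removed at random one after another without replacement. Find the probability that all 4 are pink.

5/253

Unordered draws without replacement: count favorable combinations over C(24,4).
Favorable = C(10,4) · C(7,0) · C(7,0) = 210; total = C(24,4) = 10626.
P = 210/10626 = 5/253 ≈ 0.0198.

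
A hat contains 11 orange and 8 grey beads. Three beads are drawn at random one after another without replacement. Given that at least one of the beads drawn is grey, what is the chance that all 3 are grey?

14/201

P(all 3 grey) = C(8,3)/C(19,3) = 56/969; P(at least one grey) = 1 − C(11,3)/C(19,3) = 268/323.
Since 'all 3 grey' ⊆ 'at least one grey', P(all 3 | at least one) = 56/969 / 268/323 = 14/201 ≈ 0.0697.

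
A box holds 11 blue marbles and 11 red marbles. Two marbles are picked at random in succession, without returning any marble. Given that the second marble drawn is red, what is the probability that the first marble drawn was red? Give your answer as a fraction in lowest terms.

10/21

P(first=red and the second marble drawn is red) = (11/22)·(10/21) = 5/21.
P(the second marble drawn is red) = Σ over first color = 11/42 + 5/21 = 1/2.
By Bayes, P(first=red | the second marble drawn is red) = 5/21 / 1/2 = 10/21 ≈ 0.4762.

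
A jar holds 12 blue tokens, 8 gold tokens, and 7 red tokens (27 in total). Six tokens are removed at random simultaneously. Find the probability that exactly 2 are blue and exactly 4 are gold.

14/897

Unordered draws without replacement: count favorable combinations over C(27,6).
Favorable = C(12,2) · C(8,4) · C(7,0) = 4620; total = C(27,6) = 296010.
P = 4620/296010 = 14/897 ≈ 0.0156.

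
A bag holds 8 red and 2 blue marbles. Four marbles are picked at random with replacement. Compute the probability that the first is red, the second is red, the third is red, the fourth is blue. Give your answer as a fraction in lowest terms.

64/625

Multiply the conditional probability of each draw in order, with replacement (the composition resets each draw).
P = (8/10) · (8/10) · (8/10) · (2/10) = 64/625 ≈ 0.1024.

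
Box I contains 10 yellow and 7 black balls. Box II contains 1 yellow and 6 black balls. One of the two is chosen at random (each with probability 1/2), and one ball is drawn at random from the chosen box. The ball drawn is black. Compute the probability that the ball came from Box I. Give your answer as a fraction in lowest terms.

P(black | Box I) = 7/17; P(black | Box II) = 6/7.
P(black) = 1/2·7/17 + 1/2·6/7 = 151/238.
By Bayes' rule, P(Box I | black) = 7/34 / 151/238 = 49/151 ≈ 0.3245.

49/151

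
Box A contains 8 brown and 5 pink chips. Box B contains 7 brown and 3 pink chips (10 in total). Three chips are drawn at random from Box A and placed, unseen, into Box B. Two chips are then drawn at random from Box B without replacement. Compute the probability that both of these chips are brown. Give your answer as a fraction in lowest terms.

Condition on how many of the transferred chips are brown (from Box A: 8 brown of 13; then Box B has 13 total).
  0 brown: C(8,0)C(5,3)/C(13,3) = 5/143; then P = C(7,2)/C(13,2) = 7/26
  1 brown: C(8,1)C(5,2)/C(13,3) = 40/143; then P = C(8,2)/C(13,2) = 14/39
  2 brown: C(8,2)C(5,1)/C(13,3) = 70/143; then P = C(9,2)/C(13,2) = 6/13
  3 brown: C(8,3)C(5,0)/C(13,3) = 28/143; then P = C(10,2)/C(13,2) = 15/26
P(both brown) = 35/78 ≈ 0.4487.

35/78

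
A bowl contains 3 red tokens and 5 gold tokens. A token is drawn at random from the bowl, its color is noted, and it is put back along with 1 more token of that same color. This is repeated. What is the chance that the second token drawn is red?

Condition on the first draw. If first is red (prob 3/8), second-red has prob (4)/(9); if not (prob 5/8), it has prob 3/(9).
P = (3/8)·(4/9) + (5/8)·(3/9) = 3/8 ≈ 0.3750.

3/8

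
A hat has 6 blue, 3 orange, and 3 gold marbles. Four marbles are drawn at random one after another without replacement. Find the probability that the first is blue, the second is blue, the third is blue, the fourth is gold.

1/33

Multiply the conditional probability of each draw in order, without replacement, so each draw removes one from its color and from the total.
P = (6/12) · (5/11) · (4/10) · (3/9) = 1/33 ≈ 0.0303.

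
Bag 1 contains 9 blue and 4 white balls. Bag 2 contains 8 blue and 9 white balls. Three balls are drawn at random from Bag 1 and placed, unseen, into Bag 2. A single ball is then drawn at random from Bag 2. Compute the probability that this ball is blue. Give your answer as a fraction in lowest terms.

131/260

Condition on how many of the transferred balls are blue (from Bag 1: 9 blue of 13; then Bag 2 has 20 total).
  0 blue: C(9,0)C(4,3)/C(13,3) = 2/143; then P = 8/20
  1 blue: C(9,1)C(4,2)/C(13,3) = 27/143; then P = 9/20
  2 blue: C(9,2)C(4,1)/C(13,3) = 72/143; then P = 10/20
  3 blue: C(9,3)C(4,0)/C(13,3) = 42/143; then P = 11/20
P(blue from Bag 2) = 131/260 ≈ 0.5038.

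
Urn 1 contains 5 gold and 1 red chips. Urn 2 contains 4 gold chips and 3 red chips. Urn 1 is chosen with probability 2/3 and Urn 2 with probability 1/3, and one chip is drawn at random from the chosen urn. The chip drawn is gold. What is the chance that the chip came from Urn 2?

P(gold | Urn 1) = 5/6; P(gold | Urn 2) = 4/7.
P(gold) = 2/3·5/6 + 1/3·4/7 = 47/63.
By Bayes' rule, P(Urn 2 | gold) = 4/21 / 47/63 = 12/47 ≈ 0.2553.

12/47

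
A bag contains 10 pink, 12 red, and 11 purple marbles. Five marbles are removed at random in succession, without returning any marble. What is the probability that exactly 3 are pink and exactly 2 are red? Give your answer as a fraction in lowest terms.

30/899

Unordered draws without replacement: count favorable combinations over C(33,5).
Favorable = C(10,3) · C(12,2) · C(11,0) = 7920; total = C(33,5) = 237336.
P = 7920/237336 = 30/899 ≈ 0.0334.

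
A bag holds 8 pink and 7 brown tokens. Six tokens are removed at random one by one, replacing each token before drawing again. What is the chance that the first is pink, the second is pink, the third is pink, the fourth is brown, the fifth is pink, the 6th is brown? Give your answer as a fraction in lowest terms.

Multiply the conditional probability of each draw in order, with replacement (the composition resets each draw).
P = (8/15) · (8/15) · (8/15) · (7/15) · (8/15) · (7/15) = 200704/11390625 ≈ 0.0176.

200704/11390625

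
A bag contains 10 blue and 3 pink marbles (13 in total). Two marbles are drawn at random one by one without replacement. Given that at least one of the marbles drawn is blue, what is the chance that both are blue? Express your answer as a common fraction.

P(both blue) = C(10,2)/C(13,2) = 15/26; P(at least one blue) = 1 − C(3,2)/C(13,2) = 25/26.
Since 'both blue' ⊆ 'at least one blue', P(both | at least one) = 15/26 / 25/26 = 3/5 ≈ 0.6000.

3/5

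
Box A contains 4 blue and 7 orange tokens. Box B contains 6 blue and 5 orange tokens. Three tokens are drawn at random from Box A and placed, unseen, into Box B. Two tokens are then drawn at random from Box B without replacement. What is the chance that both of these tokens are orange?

Condition on how many of the transferred tokens are orange (from Box A: 7 orange of 11; then Box B has 14 total).
  0 orange: C(7,0)C(4,3)/C(11,3) = 4/165; then P = C(5,2)/C(14,2) = 10/91
  1 orange: C(7,1)C(4,2)/C(11,3) = 14/55; then P = C(6,2)/C(14,2) = 15/91
  2 orange: C(7,2)C(4,1)/C(11,3) = 28/55; then P = C(7,2)/C(14,2) = 3/13
  3 orange: C(7,3)C(4,0)/C(11,3) = 7/33; then P = C(8,2)/C(14,2) = 4/13
P(both orange) = 1138/5005 ≈ 0.2274.

1138/5005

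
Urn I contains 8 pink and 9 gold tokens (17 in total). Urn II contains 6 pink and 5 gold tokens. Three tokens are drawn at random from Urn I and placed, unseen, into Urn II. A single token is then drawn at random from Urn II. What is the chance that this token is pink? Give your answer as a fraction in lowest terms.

Condition on how many of the transferred tokens are pink (from Urn I: 8 pink of 17; then Urn II has 14 total).
  0 pink: C(8,0)C(9,3)/C(17,3) = 21/170; then P = 6/14
  1 pink: C(8,1)C(9,2)/C(17,3) = 36/85; then P = 7/14
  2 pink: C(8,2)C(9,1)/C(17,3) = 63/170; then P = 8/14
  3 pink: C(8,3)C(9,0)/C(17,3) = 7/85; then P = 9/14
P(pink from Urn II) = 9/17 ≈ 0.5294.

9/17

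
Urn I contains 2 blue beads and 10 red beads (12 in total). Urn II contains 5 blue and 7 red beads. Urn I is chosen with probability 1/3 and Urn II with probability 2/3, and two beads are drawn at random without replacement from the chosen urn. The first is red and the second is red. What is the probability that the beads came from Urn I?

P(E | Urn I) = 15/22; P(E | Urn II) = 7/22.
P(E) = 1/3·15/22 + 2/3·7/22 = 29/66.
By Bayes' rule, P(Urn I | E) = 5/22 / 29/66 = 15/29 ≈ 0.5172.

15/29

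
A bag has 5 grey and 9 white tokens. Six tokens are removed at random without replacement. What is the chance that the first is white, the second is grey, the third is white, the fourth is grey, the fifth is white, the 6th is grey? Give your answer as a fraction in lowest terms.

Multiply the conditional probability of each draw in order, without replacement, so each draw removes one from its color and from the total.
P = (9/14) · (5/13) · (8/12) · (4/11) · (7/10) · (3/9) = 2/143 ≈ 0.0140.

2/143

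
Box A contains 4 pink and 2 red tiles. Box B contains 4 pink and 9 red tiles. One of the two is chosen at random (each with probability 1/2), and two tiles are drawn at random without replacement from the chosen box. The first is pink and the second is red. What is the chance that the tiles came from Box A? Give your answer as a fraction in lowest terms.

P(E | Box A) = 4/15; P(E | Box B) = 3/13.
P(E) = 1/2·4/15 + 1/2·3/13 = 97/390.
By Bayes' rule, P(Box A | E) = 2/15 / 97/390 = 52/97 ≈ 0.5361.

52/97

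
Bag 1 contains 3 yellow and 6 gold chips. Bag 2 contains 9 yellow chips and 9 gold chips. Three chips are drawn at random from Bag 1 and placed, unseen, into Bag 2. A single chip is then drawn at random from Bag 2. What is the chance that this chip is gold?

11/21

Condition on how many of the transferred chips are gold (from Bag 1: 6 gold of 9; then Bag 2 has 21 total).
  0 gold: C(6,0)C(3,3)/C(9,3) = 1/84; then P = 9/21
  1 gold: C(6,1)C(3,2)/C(9,3) = 3/14; then P = 10/21
  2 gold: C(6,2)C(3,1)/C(9,3) = 15/28; then P = 11/21
  3 gold: C(6,3)C(3,0)/C(9,3) = 5/21; then P = 12/21
P(gold from Bag 2) = 11/21 ≈ 0.5238.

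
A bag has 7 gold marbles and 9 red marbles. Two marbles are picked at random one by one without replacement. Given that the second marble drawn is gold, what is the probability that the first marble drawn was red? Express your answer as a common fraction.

3/5

P(first=red and the second marble drawn is gold) = (9/16)·(7/15) = 21/80.
P(the second marble drawn is gold) = Σ over first color = 7/40 + 21/80 = 7/16.
By Bayes, P(first=red | the second marble drawn is gold) = 21/80 / 7/16 = 3/5 ≈ 0.6000.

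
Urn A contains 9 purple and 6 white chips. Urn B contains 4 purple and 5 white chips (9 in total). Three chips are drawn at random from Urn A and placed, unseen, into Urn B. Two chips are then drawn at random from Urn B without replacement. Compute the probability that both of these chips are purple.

Condition on how many of the transferred chips are purple (from Urn A: 9 purple of 15; then Urn B has 12 total).
  0 purple: C(9,0)C(6,3)/C(15,3) = 4/91; then P = C(4,2)/C(12,2) = 1/11
  1 purple: C(9,1)C(6,2)/C(15,3) = 27/91; then P = C(5,2)/C(12,2) = 5/33
  2 purple: C(9,2)C(6,1)/C(15,3) = 216/455; then P = C(6,2)/C(12,2) = 5/22
  3 purple: C(9,3)C(6,0)/C(15,3) = 12/65; then P = C(7,2)/C(12,2) = 7/22
P(both purple) = 83/385 ≈ 0.2156.

83/385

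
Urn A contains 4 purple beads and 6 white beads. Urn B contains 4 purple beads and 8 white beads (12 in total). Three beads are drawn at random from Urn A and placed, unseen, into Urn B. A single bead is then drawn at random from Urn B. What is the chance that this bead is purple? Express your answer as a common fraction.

26/75

Condition on how many of the transferred beads are purple (from Urn A: 4 purple of 10; then Urn B has 15 total).
  0 purple: C(4,0)C(6,3)/C(10,3) = 1/6; then P = 4/15
  1 purple: C(4,1)C(6,2)/C(10,3) = 1/2; then P = 5/15
  2 purple: C(4,2)C(6,1)/C(10,3) = 3/10; then P = 6/15
  3 purple: C(4,3)C(6,0)/C(10,3) = 1/30; then P = 7/15
P(purple from Urn B) = 26/75 ≈ 0.3467.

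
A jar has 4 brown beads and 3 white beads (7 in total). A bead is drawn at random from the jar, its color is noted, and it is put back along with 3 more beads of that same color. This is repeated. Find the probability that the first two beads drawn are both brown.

2/5

After a brown draw the jar holds 7 brown out of 10.
P = (4/7)·(7/10) = 2/5 ≈ 0.4000.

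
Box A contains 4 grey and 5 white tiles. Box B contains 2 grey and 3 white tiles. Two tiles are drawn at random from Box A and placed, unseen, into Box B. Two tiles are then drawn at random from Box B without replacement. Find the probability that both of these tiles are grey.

53/378

Condition on how many of the transferred tiles are grey (from Box A: 4 grey of 9; then Box B has 7 total).
  0 grey: C(4,0)C(5,2)/C(9,2) = 5/18; then P = C(2,2)/C(7,2) = 1/21
  1 grey: C(4,1)C(5,1)/C(9,2) = 5/9; then P = C(3,2)/C(7,2) = 1/7
  2 grey: C(4,2)C(5,0)/C(9,2) = 1/6; then P = C(4,2)/C(7,2) = 2/7
P(both grey) = 53/378 ≈ 0.1402.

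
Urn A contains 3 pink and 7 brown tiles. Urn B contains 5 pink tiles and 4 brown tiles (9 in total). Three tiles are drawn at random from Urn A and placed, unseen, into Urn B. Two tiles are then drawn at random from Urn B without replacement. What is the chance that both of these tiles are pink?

Condition on how many of the transferred tiles are pink (from Urn A: 3 pink of 10; then Urn B has 12 total).
  0 pink: C(3,0)C(7,3)/C(10,3) = 7/24; then P = C(5,2)/C(12,2) = 5/33
  1 pink: C(3,1)C(7,2)/C(10,3) = 21/40; then P = C(6,2)/C(12,2) = 5/22
  2 pink: C(3,2)C(7,1)/C(10,3) = 7/40; then P = C(7,2)/C(12,2) = 7/22
  3 pink: C(3,3)C(7,0)/C(10,3) = 1/120; then P = C(8,2)/C(12,2) = 14/33
P(both pink) = 49/220 ≈ 0.2227.

49/220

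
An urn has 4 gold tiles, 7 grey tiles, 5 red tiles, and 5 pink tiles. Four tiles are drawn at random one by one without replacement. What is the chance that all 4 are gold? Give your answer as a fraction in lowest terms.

Unordered draws without replacement: count favorable combinations over C(21,4).
Favorable = C(4,4) · C(7,0) · C(5,0) · C(5,0) = 1; total = C(21,4) = 5985.
P = 1/5985 = 1/5985 ≈ 0.0002.

1/5985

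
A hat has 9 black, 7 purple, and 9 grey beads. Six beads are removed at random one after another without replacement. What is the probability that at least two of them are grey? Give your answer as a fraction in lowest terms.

Sum the hypergeometric tail for j = 2,…,6 grey beads.
Favorable = C(9,2)·C(16,4) + C(9,3)·C(16,3) + C(9,4)·C(16,2) + C(9,5)·C(16,1) + C(9,6)·C(16,0) = 129780; total = C(25,6) = 177100.
P = 129780/177100 = 927/1265 ≈ 0.7328.

927/1265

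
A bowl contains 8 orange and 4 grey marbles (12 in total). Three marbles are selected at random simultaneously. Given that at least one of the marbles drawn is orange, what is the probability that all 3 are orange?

7/27

P(all 3 orange) = C(8,3)/C(12,3) = 14/55; P(at least one orange) = 1 − C(4,3)/C(12,3) = 54/55.
Since 'all 3 orange' ⊆ 'at least one orange', P(all 3 | at least one) = 14/55 / 54/55 = 7/27 ≈ 0.2593.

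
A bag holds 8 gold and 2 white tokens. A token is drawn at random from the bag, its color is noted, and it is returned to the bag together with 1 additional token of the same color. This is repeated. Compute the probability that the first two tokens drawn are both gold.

After a gold draw the bag holds 9 gold out of 11.
P = (8/10)·(9/11) = 36/55 ≈ 0.6545.

36/55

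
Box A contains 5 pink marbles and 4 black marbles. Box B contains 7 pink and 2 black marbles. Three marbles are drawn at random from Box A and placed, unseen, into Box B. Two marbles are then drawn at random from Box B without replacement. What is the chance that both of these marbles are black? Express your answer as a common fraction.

Condition on how many of the transferred marbles are black (from Box A: 4 black of 9; then Box B has 12 total).
  0 black: C(4,0)C(5,3)/C(9,3) = 5/42; then P = C(2,2)/C(12,2) = 1/66
  1 black: C(4,1)C(5,2)/C(9,3) = 10/21; then P = C(3,2)/C(12,2) = 1/22
  2 black: C(4,2)C(5,1)/C(9,3) = 5/14; then P = C(4,2)/C(12,2) = 1/11
  3 black: C(4,3)C(5,0)/C(9,3) = 1/21; then P = C(5,2)/C(12,2) = 5/33
P(both black) = 25/396 ≈ 0.0631.

25/396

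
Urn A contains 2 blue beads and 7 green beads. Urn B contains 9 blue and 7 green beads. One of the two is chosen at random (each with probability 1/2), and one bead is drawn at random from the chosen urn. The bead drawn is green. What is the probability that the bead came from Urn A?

P(green | Urn A) = 7/9; P(green | Urn B) = 7/16.
P(green) = 1/2·7/9 + 1/2·7/16 = 175/288.
By Bayes' rule, P(Urn A | green) = 7/18 / 175/288 = 16/25 ≈ 0.6400.

16/25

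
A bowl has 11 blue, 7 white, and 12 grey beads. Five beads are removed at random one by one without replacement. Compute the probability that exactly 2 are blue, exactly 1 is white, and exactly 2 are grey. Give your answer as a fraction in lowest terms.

Unordered draws without replacement: count favorable combinations over C(30,5).
Favorable = C(11,2) · C(7,1) · C(12,2) = 25410; total = C(30,5) = 142506.
P = 25410/142506 = 605/3393 ≈ 0.1783.

605/3393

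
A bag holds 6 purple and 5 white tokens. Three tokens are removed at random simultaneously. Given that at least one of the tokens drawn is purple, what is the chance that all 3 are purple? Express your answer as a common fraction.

4/31

P(all 3 purple) = C(6,3)/C(11,3) = 4/33; P(at least one purple) = 1 − C(5,3)/C(11,3) = 31/33.
Since 'all 3 purple' ⊆ 'at least one purple', P(all 3 | at least one) = 4/33 / 31/33 = 4/31 ≈ 0.1290.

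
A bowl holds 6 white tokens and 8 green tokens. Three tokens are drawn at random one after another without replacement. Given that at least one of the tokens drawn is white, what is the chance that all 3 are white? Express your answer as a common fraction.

5/77

P(all 3 white) = C(6,3)/C(14,3) = 5/91; P(at least one white) = 1 − C(8,3)/C(14,3) = 11/13.
Since 'all 3 white' ⊆ 'at least one white', P(all 3 | at least one) = 5/91 / 11/13 = 5/77 ≈ 0.0649.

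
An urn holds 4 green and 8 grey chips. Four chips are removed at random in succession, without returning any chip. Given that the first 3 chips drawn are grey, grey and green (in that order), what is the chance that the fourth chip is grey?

2/3

After removing 1 green, 2 grey, the urn has 6 grey out of 9 remaining.
P(fourth is grey | given) = 6/9 = 2/3 ≈ 0.6667.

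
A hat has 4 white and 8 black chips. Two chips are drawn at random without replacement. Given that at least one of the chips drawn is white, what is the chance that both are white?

3/19

P(both white) = C(4,2)/C(12,2) = 1/11; P(at least one white) = 1 − C(8,2)/C(12,2) = 19/33.
Since 'both white' ⊆ 'at least one white', P(both | at least one) = 1/11 / 19/33 = 3/19 ≈ 0.1579.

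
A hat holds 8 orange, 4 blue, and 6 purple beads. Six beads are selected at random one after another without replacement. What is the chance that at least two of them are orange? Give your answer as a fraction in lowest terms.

389/442

Sum the hypergeometric tail for j = 2,…,6 orange beads.
Favorable = C(8,2)·C(10,4) + C(8,3)·C(10,3) + C(8,4)·C(10,2) + C(8,5)·C(10,1) + C(8,6)·C(10,0) = 16338; total = C(18,6) = 18564.
P = 16338/18564 = 389/442 ≈ 0.8801.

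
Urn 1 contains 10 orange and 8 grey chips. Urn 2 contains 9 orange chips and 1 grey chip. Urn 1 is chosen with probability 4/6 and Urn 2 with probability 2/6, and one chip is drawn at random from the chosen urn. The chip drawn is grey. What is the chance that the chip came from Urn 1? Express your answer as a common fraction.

P(grey | Urn 1) = 4/9; P(grey | Urn 2) = 1/10.
P(grey) = 2/3·4/9 + 1/3·1/10 = 89/270.
By Bayes' rule, P(Urn 1 | grey) = 8/27 / 89/270 = 80/89 ≈ 0.8989.

80/89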